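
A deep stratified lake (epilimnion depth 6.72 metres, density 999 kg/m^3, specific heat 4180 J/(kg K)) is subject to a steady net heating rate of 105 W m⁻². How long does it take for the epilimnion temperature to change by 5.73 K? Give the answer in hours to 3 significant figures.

425 hours

Areal heat capacity C = ρ c_p D = 999 × 4180 × 6.72 = 2.81×10^7 J/(m²·K).
Time required: Δt = C ΔT / F = 2.81×10^7 × 5.73 / 105 = 1.53×10^6 s.
In hours: 1.53×10^6 s / (3600 s/hour) = 425 hours.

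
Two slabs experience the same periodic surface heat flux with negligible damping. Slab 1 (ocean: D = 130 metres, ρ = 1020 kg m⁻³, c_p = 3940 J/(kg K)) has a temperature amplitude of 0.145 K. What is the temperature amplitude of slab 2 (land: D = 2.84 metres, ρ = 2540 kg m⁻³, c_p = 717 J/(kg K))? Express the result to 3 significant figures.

C_ocean = 5.22×10^8 J/(m²·K); C_land = 5.17×10^6 J/(m²·K).
A ∝ 1/C ⇒ A_land = A_ocean × C_ocean/C_land = 0.145 × 101 = 14.6 K.

14.6 K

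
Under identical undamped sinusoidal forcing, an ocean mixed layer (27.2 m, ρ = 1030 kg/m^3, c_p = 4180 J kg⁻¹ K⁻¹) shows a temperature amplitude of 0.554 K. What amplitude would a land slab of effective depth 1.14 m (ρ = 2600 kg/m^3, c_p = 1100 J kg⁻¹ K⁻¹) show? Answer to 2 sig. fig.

C_ocean = 1.17×10^8 J/(m²·K); C_land = 3.26×10^6 J/(m²·K).
A ∝ 1/C ⇒ A_land = A_ocean × C_ocean/C_land = 0.554 × 35.9 = 19.9 K.

20 K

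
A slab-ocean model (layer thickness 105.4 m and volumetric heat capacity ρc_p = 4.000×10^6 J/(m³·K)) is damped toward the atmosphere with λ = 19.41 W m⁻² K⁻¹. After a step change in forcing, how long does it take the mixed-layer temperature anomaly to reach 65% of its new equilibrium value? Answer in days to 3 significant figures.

264 days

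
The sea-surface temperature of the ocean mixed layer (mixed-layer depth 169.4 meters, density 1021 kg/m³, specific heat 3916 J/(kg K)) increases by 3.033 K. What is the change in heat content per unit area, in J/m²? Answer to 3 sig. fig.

Areal heat capacity C = ρ c_p D = 1021 × 3916 × 169.4 = 6.77×10^8 J/(m²·K).
ΔQ = C ΔT = 6.77×10^8 × 3.033 = 2.05×10^9 J/m².

2.05×10^9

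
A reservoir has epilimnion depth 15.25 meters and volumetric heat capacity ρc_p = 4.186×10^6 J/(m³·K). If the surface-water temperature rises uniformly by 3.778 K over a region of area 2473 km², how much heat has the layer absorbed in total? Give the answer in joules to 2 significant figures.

6.0×10^17 J

Areal heat capacity C = ρc_p × D = 4.186×10^6 × 15.25 = 6.38×10^7 J m⁻² K⁻¹.
Heat per unit area: q = C ΔT = 6.38×10^7 × 3.778 = 2.41×10^8 J/m².
Total heat: Q = q × A = 2.41×10^8 × (2473 × 10⁶ m²) = 5.96×10^17 J.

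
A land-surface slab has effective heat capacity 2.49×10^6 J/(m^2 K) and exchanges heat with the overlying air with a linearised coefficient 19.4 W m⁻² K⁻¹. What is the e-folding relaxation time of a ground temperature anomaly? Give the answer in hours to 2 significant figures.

Areal heat capacity C = 2.49×10^6 J/(m^2 K) (given).
Relaxation time τ = C / λ = 2.49×10^6 / 19.4 = 1.28×10^5 s.
In hours: 1.28×10^5 s / (3600 s/hour) = 35.7 hours.

36 hours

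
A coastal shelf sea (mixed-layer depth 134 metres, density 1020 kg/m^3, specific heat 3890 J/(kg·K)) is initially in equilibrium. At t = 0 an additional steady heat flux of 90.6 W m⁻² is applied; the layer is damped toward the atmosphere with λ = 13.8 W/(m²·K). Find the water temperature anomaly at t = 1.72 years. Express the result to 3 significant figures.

Areal heat capacity C = ρ c_p D = 1020 × 3890 × 134 = 5.32×10^8 J m⁻² K⁻¹.
τ = C / λ = 5.32×10^8 / 13.8 = 3.85×10^7 s.
Equilibrium anomaly ΔT_eq = F / λ = 90.6 / 13.8 = 6.57 K.
t = 1.72 years = 5.43×10^7 s, so t/τ = 1.41.
ΔT(t) = ΔT_eq (1 − e^(−t/τ)) = 6.57 × (1 − e^−1.41) = 4.96 K.

4.96 K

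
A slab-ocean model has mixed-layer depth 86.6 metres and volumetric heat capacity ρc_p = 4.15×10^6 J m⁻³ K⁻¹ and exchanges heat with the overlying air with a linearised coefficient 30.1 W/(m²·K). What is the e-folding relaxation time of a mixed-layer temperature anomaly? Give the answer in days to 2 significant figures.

Areal heat capacity C = ρc_p × D = 4.15×10^6 × 86.6 = 3.59×10^8 J m⁻² K⁻¹.
Relaxation time τ = C / λ = 3.59×10^8 / 30.1 = 1.19×10^7 s.
In days: 1.19×10^7 s / (86400 s/day) = 138 days.

140 days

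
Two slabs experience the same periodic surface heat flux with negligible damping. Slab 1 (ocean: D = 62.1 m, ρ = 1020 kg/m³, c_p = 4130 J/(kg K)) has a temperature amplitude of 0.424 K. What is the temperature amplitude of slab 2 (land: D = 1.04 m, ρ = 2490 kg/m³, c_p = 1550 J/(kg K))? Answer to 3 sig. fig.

C_ocean = 2.62×10^8 J/(m²·K); C_land = 4.01×10^6 J/(m²·K).
A ∝ 1/C ⇒ A_land = A_ocean × C_ocean/C_land = 0.424 × 65.2 = 27.6 K.

27.6 K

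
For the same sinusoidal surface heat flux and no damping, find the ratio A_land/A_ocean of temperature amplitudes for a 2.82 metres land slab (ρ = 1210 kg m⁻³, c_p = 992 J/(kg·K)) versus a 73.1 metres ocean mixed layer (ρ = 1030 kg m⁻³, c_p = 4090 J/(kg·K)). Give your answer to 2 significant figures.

91

C_ocean = 1030 × 4090 × 73.1 = 3.08×10^8 J/(m²·K).
C_land = 1210 × 992 × 2.82 = 3.38×10^6 J/(m²·K).
Undamped amplitude ∝ 1/C, so A_land/A_ocean = C_ocean/C_land = 91.0.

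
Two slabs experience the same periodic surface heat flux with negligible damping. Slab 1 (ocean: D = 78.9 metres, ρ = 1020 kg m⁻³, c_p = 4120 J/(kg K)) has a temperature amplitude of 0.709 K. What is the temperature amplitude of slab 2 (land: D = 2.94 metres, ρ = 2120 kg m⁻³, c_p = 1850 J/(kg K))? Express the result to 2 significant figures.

20 K

C_ocean = 3.32×10^8 J/(m²·K); C_land = 1.15×10^7 J/(m²·K).
A ∝ 1/C ⇒ A_land = A_ocean × C_ocean/C_land = 0.709 × 28.8 = 20.4 K.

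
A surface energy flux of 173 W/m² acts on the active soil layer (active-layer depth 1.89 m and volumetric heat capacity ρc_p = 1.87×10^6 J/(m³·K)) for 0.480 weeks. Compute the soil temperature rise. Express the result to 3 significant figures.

Areal heat capacity C = ρc_p × D = 1.87×10^6 × 1.89 = 3.53×10^6 J/(m^2 K).
Net heat input Q = F Δt = 173 × (0.480 weeks × 6.048×10^5 s/week) = 5.02×10^7 J/m².
ΔT = Q / C = 5.02×10^7 / 3.53×10^6 = 14.2 K.

14.2 K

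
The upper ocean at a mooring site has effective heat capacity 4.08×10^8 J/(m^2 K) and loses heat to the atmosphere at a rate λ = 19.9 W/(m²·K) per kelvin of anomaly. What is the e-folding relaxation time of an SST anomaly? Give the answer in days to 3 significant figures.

237 days

Areal heat capacity C = 4.08×10^8 J/(m^2 K) (given).
Relaxation time τ = C / λ = 4.08×10^8 / 19.9 = 2.05×10^7 s.
In days: 2.05×10^7 s / (86400 s/day) = 237 days.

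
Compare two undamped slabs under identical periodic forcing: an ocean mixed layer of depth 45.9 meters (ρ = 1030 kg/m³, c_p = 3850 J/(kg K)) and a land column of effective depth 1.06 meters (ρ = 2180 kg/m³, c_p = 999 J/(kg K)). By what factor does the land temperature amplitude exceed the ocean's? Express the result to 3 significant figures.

C_ocean = 1030 × 3850 × 45.9 = 1.82×10^8 J/(m²·K).
C_land = 2180 × 999 × 1.06 = 2.31×10^6 J/(m²·K).
Undamped amplitude ∝ 1/C, so A_land/A_ocean = C_ocean/C_land = 78.8.

78.8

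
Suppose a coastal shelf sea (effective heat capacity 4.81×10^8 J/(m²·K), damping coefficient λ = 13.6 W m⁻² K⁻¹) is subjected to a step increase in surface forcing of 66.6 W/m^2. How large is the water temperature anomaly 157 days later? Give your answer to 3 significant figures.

Areal heat capacity C = 4.81×10^8 J/(m²·K) (given).
τ = C / λ = 4.81×10^8 / 13.6 = 3.54×10^7 s.
Equilibrium anomaly ΔT_eq = F / λ = 66.6 / 13.6 = 4.90 K.
t = 157 days = 1.36×10^7 s, so t/τ = 0.384.
ΔT(t) = ΔT_eq (1 − e^(−t/τ)) = 4.90 × (1 − e^−0.384) = 1.56 K.

1.56 K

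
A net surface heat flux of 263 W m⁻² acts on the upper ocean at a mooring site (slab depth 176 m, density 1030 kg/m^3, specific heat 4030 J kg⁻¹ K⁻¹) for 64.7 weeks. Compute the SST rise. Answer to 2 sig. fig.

14 K

Areal heat capacity C = ρ c_p D = 1030 × 4030 × 176 = 7.31×10^8 J m⁻² K⁻¹.
Net heat input Q = F Δt = 263 × (64.7 weeks × 6.048×10^5 s/week) = 1.03×10^10 J/m².
ΔT = Q / C = 1.03×10^10 / 7.31×10^8 = 14.1 K.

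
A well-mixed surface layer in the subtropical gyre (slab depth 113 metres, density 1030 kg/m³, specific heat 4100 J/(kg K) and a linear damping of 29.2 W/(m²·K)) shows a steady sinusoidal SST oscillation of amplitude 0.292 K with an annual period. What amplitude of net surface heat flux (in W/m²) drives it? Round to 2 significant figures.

29

Areal heat capacity C = ρ c_p D = 1030 × 4100 × 113 = 4.77×10^8 J/(m^2 K).
ω = 2π / 3.15×10^7 s = 1.99×10^-7 s⁻¹.
√((Cω)² + λ²) = √((95.1)² + 29.2²) = 99.5 W/(m²·K).
F₀ = A × √((Cω)²+λ²) = 0.292 × 99.5 = 29.0 W/m².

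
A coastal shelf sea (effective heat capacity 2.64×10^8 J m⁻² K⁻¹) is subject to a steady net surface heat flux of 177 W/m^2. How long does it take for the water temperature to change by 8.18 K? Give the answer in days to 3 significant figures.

141 days

Areal heat capacity C = 2.64×10^8 J m⁻² K⁻¹ (given).
Time required: Δt = C ΔT / F = 2.64×10^8 × 8.18 / 177 = 1.22×10^7 s.
In days: 1.22×10^7 s / (86400 s/day) = 141 days.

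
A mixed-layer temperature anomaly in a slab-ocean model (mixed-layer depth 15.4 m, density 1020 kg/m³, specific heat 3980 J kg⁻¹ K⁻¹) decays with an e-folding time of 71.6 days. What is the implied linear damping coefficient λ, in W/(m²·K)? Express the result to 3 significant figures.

Areal heat capacity C = ρ c_p D = 1020 × 3980 × 15.4 = 6.25×10^7 J m⁻² K⁻¹.
τ = 71.6 days = 6.19×10^6 s.
λ = C / τ = 6.25×10^7 / 6.19×10^6 = 10.1 W/(m²·K).

10.1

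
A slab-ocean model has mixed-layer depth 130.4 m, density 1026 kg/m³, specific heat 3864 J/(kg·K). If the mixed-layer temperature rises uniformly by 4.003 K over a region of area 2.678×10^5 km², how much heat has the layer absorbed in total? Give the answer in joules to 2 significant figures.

5.5×10^20 J

Areal heat capacity C = ρ c_p D = 1026 × 3864 × 130.4 = 5.17×10^8 J/(m^2 K).
Heat per unit area: q = C ΔT = 5.17×10^8 × 4.003 = 2.07×10^9 J/m².
Total heat: Q = q × A = 2.07×10^9 × (2.678×10^5 × 10⁶ m²) = 5.54×10^20 J.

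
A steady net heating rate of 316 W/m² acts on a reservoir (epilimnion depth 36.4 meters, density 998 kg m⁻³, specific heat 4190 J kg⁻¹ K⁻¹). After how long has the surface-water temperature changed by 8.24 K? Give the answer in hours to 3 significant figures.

1100 hours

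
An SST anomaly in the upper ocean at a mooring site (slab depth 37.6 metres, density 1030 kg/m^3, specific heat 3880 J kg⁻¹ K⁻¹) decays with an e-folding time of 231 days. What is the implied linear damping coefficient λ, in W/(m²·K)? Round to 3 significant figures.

Areal heat capacity C = ρ c_p D = 1030 × 3880 × 37.6 = 1.50×10^8 J m⁻² K⁻¹.
τ = 231 days = 2.00×10^7 s.
λ = C / τ = 1.50×10^8 / 2.00×10^7 = 7.53 W/(m²·K).

7.53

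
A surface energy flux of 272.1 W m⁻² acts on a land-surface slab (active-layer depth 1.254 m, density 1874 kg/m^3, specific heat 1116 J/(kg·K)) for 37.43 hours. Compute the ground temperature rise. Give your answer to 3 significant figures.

Areal heat capacity C = ρ c_p D = 1874 × 1116 × 1.254 = 2.62×10^6 J m⁻² K⁻¹.
Net heat input Q = F Δt = 272.1 × (37.43 hours × 3600 s/hour) = 3.67×10^7 J/m².
ΔT = Q / C = 3.67×10^7 / 2.62×10^6 = 14.0 K.

14.0 K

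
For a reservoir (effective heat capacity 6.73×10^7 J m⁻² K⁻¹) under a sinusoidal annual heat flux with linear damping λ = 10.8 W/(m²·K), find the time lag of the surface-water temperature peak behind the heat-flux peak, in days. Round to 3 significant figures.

Areal heat capacity C = 6.73×10^7 J m⁻² K⁻¹ (given).
ω = 2π / 3.15×10^7 s = 1.99×10^-7 s⁻¹.
Phase lag φ = arctan(Cω/λ) = arctan(13.4/10.8) = 0.893 rad.
Time lag = φ / ω = 0.893 / 1.99×10^-7 = 4.48×10^6 s = 51.9 days.

51.9 days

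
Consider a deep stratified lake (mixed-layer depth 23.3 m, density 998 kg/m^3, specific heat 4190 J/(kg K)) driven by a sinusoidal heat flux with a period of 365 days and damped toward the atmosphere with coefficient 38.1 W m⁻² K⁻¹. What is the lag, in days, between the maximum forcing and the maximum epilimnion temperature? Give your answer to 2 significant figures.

Areal heat capacity C = ρ c_p D = 998 × 4190 × 23.3 = 9.74×10^7 J/(m²·K).
ω = 2π / 3.15×10^7 s = 1.99×10^-7 s⁻¹.
Phase lag φ = arctan(Cω/λ) = arctan(19.4/38.1) = 0.471 rad.
Time lag = φ / ω = 0.471 / 1.99×10^-7 = 2.37×10^6 s = 27.4 days.

27 days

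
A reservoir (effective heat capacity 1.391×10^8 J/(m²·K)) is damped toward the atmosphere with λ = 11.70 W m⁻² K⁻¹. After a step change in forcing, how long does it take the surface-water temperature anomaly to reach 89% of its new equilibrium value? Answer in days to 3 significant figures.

304 days

Areal heat capacity C = 1.391×10^8 J/(m²·K) (given).
τ = C / λ = 1.39×10^8 / 11.70 = 1.19×10^7 s.
Fraction reached: 1 − e^(−t/τ) = 0.89 ⇒ t = −τ ln(1 − 0.89) = τ × 2.21.
t = 2.62×10^7 s = 304 days.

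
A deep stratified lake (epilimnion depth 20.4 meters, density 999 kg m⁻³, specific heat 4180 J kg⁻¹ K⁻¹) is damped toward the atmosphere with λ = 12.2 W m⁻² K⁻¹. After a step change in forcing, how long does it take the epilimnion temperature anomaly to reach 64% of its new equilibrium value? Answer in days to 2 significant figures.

Areal heat capacity C = ρ c_p D = 999 × 4180 × 20.4 = 8.52×10^7 J m⁻² K⁻¹.
τ = C / λ = 8.52×10^7 / 12.2 = 6.98×10^6 s.
Fraction reached: 1 − e^(−t/τ) = 0.64 ⇒ t = −τ ln(1 − 0.64) = τ × 1.02.
t = 7.13×10^6 s = 82.6 days.

83 days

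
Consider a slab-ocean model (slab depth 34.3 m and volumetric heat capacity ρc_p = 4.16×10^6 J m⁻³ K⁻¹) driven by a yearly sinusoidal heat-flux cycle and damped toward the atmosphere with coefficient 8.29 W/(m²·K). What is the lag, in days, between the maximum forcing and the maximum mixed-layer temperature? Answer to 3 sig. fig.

74.8 days

Areal heat capacity C = ρc_p × D = 4.16×10^6 × 34.3 = 1.43×10^8 J m⁻² K⁻¹.
ω = 2π / 3.15×10^7 s = 1.99×10^-7 s⁻¹.
Phase lag φ = arctan(Cω/λ) = arctan(28.4/8.29) = 1.29 rad.
Time lag = φ / ω = 1.29 / 1.99×10^-7 = 6.46×10^6 s = 74.8 days.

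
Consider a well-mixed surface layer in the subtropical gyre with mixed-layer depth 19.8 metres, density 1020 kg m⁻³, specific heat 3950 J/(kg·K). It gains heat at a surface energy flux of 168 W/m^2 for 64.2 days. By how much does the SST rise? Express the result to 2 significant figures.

12 K

Areal heat capacity C = ρ c_p D = 1020 × 3950 × 19.8 = 7.98×10^7 J/(m^2 K).
Net heat input Q = F Δt = 168 × (64.2 days × 86400 s/day) = 9.32×10^8 J/m².
ΔT = Q / C = 9.32×10^8 / 7.98×10^7 = 11.7 K.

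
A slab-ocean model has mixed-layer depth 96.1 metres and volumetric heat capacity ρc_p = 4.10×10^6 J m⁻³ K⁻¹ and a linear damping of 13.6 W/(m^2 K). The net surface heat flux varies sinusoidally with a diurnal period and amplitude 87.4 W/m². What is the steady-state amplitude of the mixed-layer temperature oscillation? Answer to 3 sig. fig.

Areal heat capacity C = ρc_p × D = 4.10×10^6 × 96.1 = 3.94×10^8 J m⁻² K⁻¹.
Angular frequency ω = 2π / T = 2π / 86400 s = 7.27×10^-5 s⁻¹.
√((Cω)² + λ²) = √((28700)² + 13.6²) = 28700 W/(m²·K).
Amplitude A = F₀ / √((Cω)²+λ²) = 87.4 / 28700 = 0.00305 K.

0.00305 K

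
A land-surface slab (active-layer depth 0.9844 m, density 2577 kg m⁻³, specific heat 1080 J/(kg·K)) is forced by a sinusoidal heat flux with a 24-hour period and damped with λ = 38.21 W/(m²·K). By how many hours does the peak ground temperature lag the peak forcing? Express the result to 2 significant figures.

5.3 hours

Areal heat capacity C = ρ c_p D = 2577 × 1080 × 0.9844 = 2.74×10^6 J/(m^2 K).
ω = 2π / 86400 s = 7.27×10^-5 s⁻¹.
Phase lag φ = arctan(Cω/λ) = arctan(199/38.21) = 1.38 rad.
Time lag = φ / ω = 1.38 / 7.27×10^-5 = 19000 s = 5.28 hours.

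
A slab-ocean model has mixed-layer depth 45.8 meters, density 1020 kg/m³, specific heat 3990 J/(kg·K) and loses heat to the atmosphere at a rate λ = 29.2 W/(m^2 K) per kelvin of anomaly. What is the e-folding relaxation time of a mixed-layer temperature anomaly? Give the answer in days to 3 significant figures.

73.9 days

Areal heat capacity C = ρ c_p D = 1020 × 3990 × 45.8 = 1.86×10^8 J/(m²·K).
Relaxation time τ = C / λ = 1.86×10^8 / 29.2 = 6.38×10^6 s.
In days: 6.38×10^6 s / (86400 s/day) = 73.9 days.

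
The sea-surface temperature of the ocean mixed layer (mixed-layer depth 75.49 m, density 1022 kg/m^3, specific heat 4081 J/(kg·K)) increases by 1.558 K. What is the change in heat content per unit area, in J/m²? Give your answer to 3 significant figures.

4.91×10^8

Areal heat capacity C = ρ c_p D = 1022 × 4081 × 75.49 = 3.15×10^8 J m⁻² K⁻¹.
ΔQ = C ΔT = 3.15×10^8 × 1.558 = 4.91×10^8 J/m².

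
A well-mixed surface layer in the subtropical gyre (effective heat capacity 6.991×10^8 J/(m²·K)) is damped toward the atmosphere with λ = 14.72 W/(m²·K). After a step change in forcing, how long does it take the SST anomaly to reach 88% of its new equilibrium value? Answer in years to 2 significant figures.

Areal heat capacity C = 6.991×10^8 J/(m²·K) (given).
τ = C / λ = 6.99×10^8 / 14.72 = 4.75×10^7 s.
Fraction reached: 1 − e^(−t/τ) = 0.88 ⇒ t = −τ ln(1 − 0.88) = τ × 2.12.
t = 1.01×10^8 s = 3.19 years.

3.2 years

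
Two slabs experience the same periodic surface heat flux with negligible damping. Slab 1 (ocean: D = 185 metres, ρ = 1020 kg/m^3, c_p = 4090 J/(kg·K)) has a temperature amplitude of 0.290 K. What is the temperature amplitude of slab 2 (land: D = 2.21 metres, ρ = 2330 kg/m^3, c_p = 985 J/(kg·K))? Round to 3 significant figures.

44.1 K

C_ocean = 7.72×10^8 J/(m²·K); C_land = 5.07×10^6 J/(m²·K).
A ∝ 1/C ⇒ A_land = A_ocean × C_ocean/C_land = 0.290 × 152 = 44.1 K.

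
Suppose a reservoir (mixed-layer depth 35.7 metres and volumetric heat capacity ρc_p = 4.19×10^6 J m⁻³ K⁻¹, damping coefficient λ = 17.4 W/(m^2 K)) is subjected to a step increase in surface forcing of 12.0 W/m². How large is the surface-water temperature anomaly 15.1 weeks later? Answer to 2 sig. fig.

Areal heat capacity C = ρc_p × D = 4.19×10^6 × 35.7 = 1.50×10^8 J/(m^2 K).
τ = C / λ = 1.50×10^8 / 17.4 = 8.60×10^6 s.
Equilibrium anomaly ΔT_eq = F / λ = 12.0 / 17.4 = 0.690 K.
t = 15.1 weeks = 9.13×10^6 s, so t/τ = 1.06.
ΔT(t) = ΔT_eq (1 − e^(−t/τ)) = 0.690 × (1 − e^−1.06) = 0.451 K.

0.45 K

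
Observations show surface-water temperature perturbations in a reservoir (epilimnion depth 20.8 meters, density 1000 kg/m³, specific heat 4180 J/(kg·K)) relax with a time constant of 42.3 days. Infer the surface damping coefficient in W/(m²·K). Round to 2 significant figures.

24

Areal heat capacity C = ρ c_p D = 1000 × 4180 × 20.8 = 8.69×10^7 J m⁻² K⁻¹.
τ = 42.3 days = 3.65×10^6 s.
λ = C / τ = 8.69×10^7 / 3.65×10^6 = 23.8 W/(m²·K).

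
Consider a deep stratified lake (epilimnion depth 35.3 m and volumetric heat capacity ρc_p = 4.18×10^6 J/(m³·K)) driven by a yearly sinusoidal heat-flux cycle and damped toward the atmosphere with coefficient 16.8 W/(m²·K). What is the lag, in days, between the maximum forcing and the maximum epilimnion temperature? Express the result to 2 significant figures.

Areal heat capacity C = ρc_p × D = 4.18×10^6 × 35.3 = 1.48×10^8 J/(m²·K).
ω = 2π / 3.15×10^7 s = 1.99×10^-7 s⁻¹.
Phase lag φ = arctan(Cω/λ) = arctan(29.4/16.8) = 1.05 rad.
Time lag = φ / ω = 1.05 / 1.99×10^-7 = 5.28×10^6 s = 61.1 days.

61 days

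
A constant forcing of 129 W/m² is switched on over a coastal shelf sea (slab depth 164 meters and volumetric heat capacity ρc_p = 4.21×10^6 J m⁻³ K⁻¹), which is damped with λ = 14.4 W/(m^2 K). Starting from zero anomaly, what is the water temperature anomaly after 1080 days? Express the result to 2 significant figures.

Areal heat capacity C = ρc_p × D = 4.21×10^6 × 164 = 6.90×10^8 J/(m^2 K).
τ = C / λ = 6.90×10^8 / 14.4 = 4.79×10^7 s.
Equilibrium anomaly ΔT_eq = F / λ = 129 / 14.4 = 8.96 K.
t = 1080 days = 9.33×10^7 s, so t/τ = 1.95.
ΔT(t) = ΔT_eq (1 − e^(−t/τ)) = 8.96 × (1 − e^−1.95) = 7.68 K.

7.7 K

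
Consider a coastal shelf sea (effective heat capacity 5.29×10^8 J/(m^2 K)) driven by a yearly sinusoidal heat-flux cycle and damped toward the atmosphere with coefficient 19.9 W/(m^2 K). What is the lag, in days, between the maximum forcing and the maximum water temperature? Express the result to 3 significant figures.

80.4 days

Areal heat capacity C = 5.29×10^8 J/(m^2 K) (given).
ω = 2π / 3.15×10^7 s = 1.99×10^-7 s⁻¹.
Phase lag φ = arctan(Cω/λ) = arctan(105/19.9) = 1.38 rad.
Time lag = φ / ω = 1.38 / 1.99×10^-7 = 6.95×10^6 s = 80.4 days.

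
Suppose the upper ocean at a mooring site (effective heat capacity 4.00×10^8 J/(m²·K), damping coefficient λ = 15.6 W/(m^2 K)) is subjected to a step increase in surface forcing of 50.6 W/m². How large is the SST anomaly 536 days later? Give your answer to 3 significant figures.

Areal heat capacity C = 4.00×10^8 J/(m²·K) (given).
τ = C / λ = 4.00×10^8 / 15.6 = 2.56×10^7 s.
Equilibrium anomaly ΔT_eq = F / λ = 50.6 / 15.6 = 3.24 K.
t = 536 days = 4.63×10^7 s, so t/τ = 1.81.
ΔT(t) = ΔT_eq (1 − e^(−t/τ)) = 3.24 × (1 − e^−1.81) = 2.71 K.

2.71 K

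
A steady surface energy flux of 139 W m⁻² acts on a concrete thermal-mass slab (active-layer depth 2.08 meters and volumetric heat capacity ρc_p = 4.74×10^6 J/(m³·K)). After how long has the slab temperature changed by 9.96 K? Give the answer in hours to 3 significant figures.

Areal heat capacity C = ρc_p × D = 4.74×10^6 × 2.08 = 9.86×10^6 J/(m²·K).
Time required: Δt = C ΔT / F = 9.86×10^6 × 9.96 / 139 = 7.06×10^5 s.
In hours: 7.06×10^5 s / (3600 s/hour) = 196 hours.

196 hours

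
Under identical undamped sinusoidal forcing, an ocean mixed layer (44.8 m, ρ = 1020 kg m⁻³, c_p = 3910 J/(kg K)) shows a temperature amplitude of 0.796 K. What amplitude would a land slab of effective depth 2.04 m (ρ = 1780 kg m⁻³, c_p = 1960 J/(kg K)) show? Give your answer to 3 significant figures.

20.0 K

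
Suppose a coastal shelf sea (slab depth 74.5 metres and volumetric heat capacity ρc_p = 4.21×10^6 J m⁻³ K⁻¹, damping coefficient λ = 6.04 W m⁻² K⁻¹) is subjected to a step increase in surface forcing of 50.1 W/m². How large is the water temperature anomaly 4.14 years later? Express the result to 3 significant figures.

7.62 K

Areal heat capacity C = ρc_p × D = 4.21×10^6 × 74.5 = 3.14×10^8 J/(m²·K).
τ = C / λ = 3.14×10^8 / 6.04 = 5.19×10^7 s.
Equilibrium anomaly ΔT_eq = F / λ = 50.1 / 6.04 = 8.29 K.
t = 4.14 years = 1.31×10^8 s, so t/τ = 2.52.
ΔT(t) = ΔT_eq (1 − e^(−t/τ)) = 8.29 × (1 − e^−2.52) = 7.62 K.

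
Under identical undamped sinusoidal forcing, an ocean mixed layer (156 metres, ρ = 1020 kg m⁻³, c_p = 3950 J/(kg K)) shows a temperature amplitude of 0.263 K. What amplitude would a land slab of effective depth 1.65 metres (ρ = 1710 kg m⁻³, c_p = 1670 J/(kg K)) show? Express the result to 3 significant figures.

C_ocean = 6.29×10^8 J/(m²·K); C_land = 4.71×10^6 J/(m²·K).
A ∝ 1/C ⇒ A_land = A_ocean × C_ocean/C_land = 0.263 × 133 = 35.1 K.

35.1 K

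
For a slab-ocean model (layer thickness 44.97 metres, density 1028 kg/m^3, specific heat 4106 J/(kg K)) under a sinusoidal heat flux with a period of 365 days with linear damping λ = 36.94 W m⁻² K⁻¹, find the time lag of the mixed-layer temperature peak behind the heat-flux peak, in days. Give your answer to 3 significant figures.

Areal heat capacity C = ρ c_p D = 1028 × 4106 × 44.97 = 1.90×10^8 J/(m²·K).
ω = 2π / 3.15×10^7 s = 1.99×10^-7 s⁻¹.
Phase lag φ = arctan(Cω/λ) = arctan(37.8/36.94) = 0.797 rad.
Time lag = φ / ω = 0.797 / 1.99×10^-7 = 4.00×10^6 s = 46.3 days.

46.3 days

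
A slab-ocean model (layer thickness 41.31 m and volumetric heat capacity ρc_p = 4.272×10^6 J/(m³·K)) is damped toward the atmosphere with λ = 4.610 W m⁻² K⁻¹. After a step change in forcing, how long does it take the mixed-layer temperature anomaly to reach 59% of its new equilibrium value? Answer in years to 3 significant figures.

1.08 years

Areal heat capacity C = ρc_p × D = 4.272×10^6 × 41.31 = 1.76×10^8 J m⁻² K⁻¹.
τ = C / λ = 1.76×10^8 / 4.610 = 3.83×10^7 s.
Fraction reached: 1 − e^(−t/τ) = 0.59 ⇒ t = −τ ln(1 − 0.59) = τ × 0.892.
t = 3.41×10^7 s = 1.08 years.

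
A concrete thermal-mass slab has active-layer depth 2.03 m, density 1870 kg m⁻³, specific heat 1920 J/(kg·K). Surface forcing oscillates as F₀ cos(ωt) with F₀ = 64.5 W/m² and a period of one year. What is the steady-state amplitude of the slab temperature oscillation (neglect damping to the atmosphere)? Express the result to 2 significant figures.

44 K

Areal heat capacity C = ρ c_p D = 1870 × 1920 × 2.03 = 7.29×10^6 J/(m^2 K).
Angular frequency ω = 2π / T = 2π / 3.15×10^7 s = 1.99×10^-7 s⁻¹.
Cω = 7.29×10^6 × 1.99×10^-7 = 1.45 W/(m²·K).
Amplitude A = F₀ / (Cω) = 64.5 / 1.45 = 44.4 K.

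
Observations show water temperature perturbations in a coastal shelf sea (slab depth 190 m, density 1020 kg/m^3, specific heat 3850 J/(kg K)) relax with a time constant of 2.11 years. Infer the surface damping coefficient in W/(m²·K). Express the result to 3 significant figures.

11.2

Areal heat capacity C = ρ c_p D = 1020 × 3850 × 190 = 7.46×10^8 J/(m²·K).
τ = 2.11 years = 6.66×10^7 s.
λ = C / τ = 7.46×10^8 / 6.66×10^7 = 11.2 W/(m²·K).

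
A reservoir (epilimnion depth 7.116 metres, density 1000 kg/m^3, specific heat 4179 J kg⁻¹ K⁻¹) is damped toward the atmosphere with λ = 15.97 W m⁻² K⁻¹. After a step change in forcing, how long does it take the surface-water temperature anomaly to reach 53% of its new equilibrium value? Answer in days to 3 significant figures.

16.3 days

Areal heat capacity C = ρ c_p D = 1000 × 4179 × 7.116 = 2.97×10^7 J/(m²·K).
τ = C / λ = 2.97×10^7 / 15.97 = 1.86×10^6 s.
Fraction reached: 1 − e^(−t/τ) = 0.53 ⇒ t = −τ ln(1 − 0.53) = τ × 0.755.
t = 1.41×10^6 s = 16.3 days.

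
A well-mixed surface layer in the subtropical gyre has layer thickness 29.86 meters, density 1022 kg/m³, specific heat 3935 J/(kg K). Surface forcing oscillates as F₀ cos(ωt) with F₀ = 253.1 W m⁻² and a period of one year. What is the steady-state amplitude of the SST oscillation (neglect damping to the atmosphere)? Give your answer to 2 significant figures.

Areal heat capacity C = ρ c_p D = 1022 × 3935 × 29.86 = 1.20×10^8 J m⁻² K⁻¹.
Angular frequency ω = 2π / T = 2π / 3.15×10^7 s = 1.99×10^-7 s⁻¹.
Cω = 1.20×10^8 × 1.99×10^-7 = 23.9 W/(m²·K).
Amplitude A = F₀ / (Cω) = 253.1 / 23.9 = 10.6 K.

11 K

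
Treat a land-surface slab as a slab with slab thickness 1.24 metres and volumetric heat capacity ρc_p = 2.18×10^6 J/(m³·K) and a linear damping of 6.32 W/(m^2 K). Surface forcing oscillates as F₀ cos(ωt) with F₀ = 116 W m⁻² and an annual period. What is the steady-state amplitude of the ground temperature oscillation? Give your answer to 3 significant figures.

Areal heat capacity C = ρc_p × D = 2.18×10^6 × 1.24 = 2.70×10^6 J/(m^2 K).
Angular frequency ω = 2π / T = 2π / 3.15×10^7 s = 1.99×10^-7 s⁻¹.
√((Cω)² + λ²) = √((0.539)² + 6.32²) = 6.34 W/(m²·K).
Amplitude A = F₀ / √((Cω)²+λ²) = 116 / 6.34 = 18.3 K.

18.3 K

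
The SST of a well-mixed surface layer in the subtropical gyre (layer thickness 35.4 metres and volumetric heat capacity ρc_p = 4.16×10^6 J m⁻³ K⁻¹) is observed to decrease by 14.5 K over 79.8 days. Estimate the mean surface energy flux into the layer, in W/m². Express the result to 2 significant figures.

Areal heat capacity C = ρc_p × D = 4.16×10^6 × 35.4 = 1.47×10^8 J m⁻² K⁻¹.
Required heat per unit area: Q = C ΔT = 1.47×10^8 × -14.5 = -2.14×10^9 J/m².
Flux F = Q / Δt = -2.14×10^9 / 6.89×10^6 s = -310 W/m².

-310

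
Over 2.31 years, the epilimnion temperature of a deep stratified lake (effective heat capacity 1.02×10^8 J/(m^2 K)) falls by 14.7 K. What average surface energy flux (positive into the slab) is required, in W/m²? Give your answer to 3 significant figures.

-20.6

Areal heat capacity C = 1.02×10^8 J/(m^2 K) (given).
Required heat per unit area: Q = C ΔT = 1.02×10^8 × -14.7 = -1.50×10^9 J/m².
Flux F = Q / Δt = -1.50×10^9 / 7.29×10^7 s = -20.6 W/m².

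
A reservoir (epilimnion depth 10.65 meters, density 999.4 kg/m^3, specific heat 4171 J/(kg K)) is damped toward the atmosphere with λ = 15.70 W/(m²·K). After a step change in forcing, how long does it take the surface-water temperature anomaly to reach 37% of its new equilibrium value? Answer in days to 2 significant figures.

15 days

Areal heat capacity C = ρ c_p D = 999.4 × 4171 × 10.65 = 4.44×10^7 J m⁻² K⁻¹.
τ = C / λ = 4.44×10^7 / 15.70 = 2.83×10^6 s.
Fraction reached: 1 − e^(−t/τ) = 0.37 ⇒ t = −τ ln(1 − 0.37) = τ × 0.462.
t = 1.31×10^6 s = 15.1 days.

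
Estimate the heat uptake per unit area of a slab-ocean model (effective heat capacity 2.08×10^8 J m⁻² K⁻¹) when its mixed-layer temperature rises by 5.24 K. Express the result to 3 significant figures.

Areal heat capacity C = 2.08×10^8 J m⁻² K⁻¹ (given).
ΔQ = C ΔT = 2.08×10^8 × 5.24 = 1.09×10^9 J/m².

1.09×10^9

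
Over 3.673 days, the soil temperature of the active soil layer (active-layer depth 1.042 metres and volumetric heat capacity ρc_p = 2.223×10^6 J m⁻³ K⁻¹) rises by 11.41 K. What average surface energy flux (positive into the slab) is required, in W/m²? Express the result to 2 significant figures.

83

Areal heat capacity C = ρc_p × D = 2.223×10^6 × 1.042 = 2.32×10^6 J/(m²·K).
Required heat per unit area: Q = C ΔT = 2.32×10^6 × 11.41 = 2.64×10^7 J/m².
Flux F = Q / Δt = 2.64×10^7 / 3.17×10^5 s = 83.3 W/m².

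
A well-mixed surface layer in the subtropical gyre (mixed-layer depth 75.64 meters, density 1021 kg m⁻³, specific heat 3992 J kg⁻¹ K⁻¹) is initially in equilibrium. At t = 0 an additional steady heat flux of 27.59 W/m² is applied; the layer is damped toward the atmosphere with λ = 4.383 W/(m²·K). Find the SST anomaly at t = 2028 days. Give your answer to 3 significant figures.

5.77 K

Areal heat capacity C = ρ c_p D = 1021 × 3992 × 75.64 = 3.08×10^8 J/(m^2 K).
τ = C / λ = 3.08×10^8 / 4.383 = 7.03×10^7 s.
Equilibrium anomaly ΔT_eq = F / λ = 27.59 / 4.383 = 6.29 K.
t = 2028 days = 1.75×10^8 s, so t/τ = 2.49.
ΔT(t) = ΔT_eq (1 − e^(−t/τ)) = 6.29 × (1 − e^−2.49) = 5.77 K.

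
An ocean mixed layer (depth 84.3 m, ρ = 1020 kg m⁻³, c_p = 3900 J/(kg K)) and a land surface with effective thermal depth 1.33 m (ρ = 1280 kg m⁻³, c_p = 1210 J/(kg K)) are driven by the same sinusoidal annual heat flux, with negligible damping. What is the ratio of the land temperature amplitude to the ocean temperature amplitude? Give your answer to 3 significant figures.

163

C_ocean = 1020 × 3900 × 84.3 = 3.35×10^8 J/(m²·K).
C_land = 1280 × 1210 × 1.33 = 2.06×10^6 J/(m²·K).
Undamped amplitude ∝ 1/C, so A_land/A_ocean = C_ocean/C_land = 163.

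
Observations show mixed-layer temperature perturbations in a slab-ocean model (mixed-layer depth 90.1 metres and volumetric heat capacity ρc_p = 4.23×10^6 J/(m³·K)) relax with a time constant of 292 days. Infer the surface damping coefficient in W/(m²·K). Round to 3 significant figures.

15.1

Areal heat capacity C = ρc_p × D = 4.23×10^6 × 90.1 = 3.81×10^8 J m⁻² K⁻¹.
τ = 292 days = 2.52×10^7 s.
λ = C / τ = 3.81×10^8 / 2.52×10^7 = 15.1 W/(m²·K).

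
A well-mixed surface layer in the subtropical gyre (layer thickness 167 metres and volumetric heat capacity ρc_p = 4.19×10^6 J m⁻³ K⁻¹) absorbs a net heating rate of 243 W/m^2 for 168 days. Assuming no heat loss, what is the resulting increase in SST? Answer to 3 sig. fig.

5.04 K

Areal heat capacity C = ρc_p × D = 4.19×10^6 × 167 = 7.00×10^8 J m⁻² K⁻¹.
Net heat input Q = F Δt = 243 × (168 days × 86400 s/day) = 3.53×10^9 J/m².
ΔT = Q / C = 3.53×10^9 / 7.00×10^8 = 5.04 K.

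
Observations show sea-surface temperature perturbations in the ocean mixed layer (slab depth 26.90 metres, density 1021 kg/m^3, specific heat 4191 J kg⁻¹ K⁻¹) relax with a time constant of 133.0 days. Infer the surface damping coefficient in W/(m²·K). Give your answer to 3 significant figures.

Areal heat capacity C = ρ c_p D = 1021 × 4191 × 26.90 = 1.15×10^8 J/(m^2 K).
τ = 133.0 days = 1.15×10^7 s.
λ = C / τ = 1.15×10^8 / 1.15×10^7 = 10.0 W/(m²·K).

10.0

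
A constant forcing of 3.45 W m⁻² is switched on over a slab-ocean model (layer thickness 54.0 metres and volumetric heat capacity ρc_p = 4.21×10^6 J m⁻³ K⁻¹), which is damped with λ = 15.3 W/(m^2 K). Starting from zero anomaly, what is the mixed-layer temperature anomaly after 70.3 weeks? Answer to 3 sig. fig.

0.213 K

Areal heat capacity C = ρc_p × D = 4.21×10^6 × 54.0 = 2.27×10^8 J/(m²·K).
τ = C / λ = 2.27×10^8 / 15.3 = 1.49×10^7 s.
Equilibrium anomaly ΔT_eq = F / λ = 3.45 / 15.3 = 0.225 K.
t = 70.3 weeks = 4.25×10^7 s, so t/τ = 2.86.
ΔT(t) = ΔT_eq (1 − e^(−t/τ)) = 0.225 × (1 − e^−2.86) = 0.213 K.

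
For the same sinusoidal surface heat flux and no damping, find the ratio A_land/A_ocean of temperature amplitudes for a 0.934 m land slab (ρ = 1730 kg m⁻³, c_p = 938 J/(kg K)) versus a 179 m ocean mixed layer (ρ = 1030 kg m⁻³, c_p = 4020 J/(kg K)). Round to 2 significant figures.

490

C_ocean = 1030 × 4020 × 179 = 7.41×10^8 J/(m²·K).
C_land = 1730 × 938 × 0.934 = 1.52×10^6 J/(m²·K).
Undamped amplitude ∝ 1/C, so A_land/A_ocean = C_ocean/C_land = 489.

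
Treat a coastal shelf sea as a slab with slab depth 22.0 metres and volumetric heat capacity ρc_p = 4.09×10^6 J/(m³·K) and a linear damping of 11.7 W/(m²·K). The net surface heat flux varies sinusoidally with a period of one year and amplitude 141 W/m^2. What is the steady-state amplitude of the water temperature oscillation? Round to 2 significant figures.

Areal heat capacity C = ρc_p × D = 4.09×10^6 × 22.0 = 9.00×10^7 J/(m²·K).
Angular frequency ω = 2π / T = 2π / 3.15×10^7 s = 1.99×10^-7 s⁻¹.
√((Cω)² + λ²) = √((17.9)² + 11.7²) = 21.4 W/(m²·K).
Amplitude A = F₀ / √((Cω)²+λ²) = 141 / 21.4 = 6.59 K.

6.6 K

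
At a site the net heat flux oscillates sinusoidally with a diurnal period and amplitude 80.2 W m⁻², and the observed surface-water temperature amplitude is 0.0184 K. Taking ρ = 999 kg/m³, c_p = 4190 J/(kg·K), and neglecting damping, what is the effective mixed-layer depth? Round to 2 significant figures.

14 m

ω = 2π / 86400 s = 7.27×10^-5 s⁻¹.
Required C = F₀ / (A ω) = 80.2 / (0.0184 × 7.27×10^-5) = 5.99×10^7 J/(m²·K).
D = C / (ρ c_p) = 5.99×10^7 / (999 × 4190) = 14.3 m.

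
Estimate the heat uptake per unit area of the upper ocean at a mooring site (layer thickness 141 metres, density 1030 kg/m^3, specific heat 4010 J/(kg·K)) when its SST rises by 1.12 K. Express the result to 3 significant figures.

Areal heat capacity C = ρ c_p D = 1030 × 4010 × 141 = 5.82×10^8 J m⁻² K⁻¹.
ΔQ = C ΔT = 5.82×10^8 × 1.12 = 6.52×10^8 J/m².

6.52×10^8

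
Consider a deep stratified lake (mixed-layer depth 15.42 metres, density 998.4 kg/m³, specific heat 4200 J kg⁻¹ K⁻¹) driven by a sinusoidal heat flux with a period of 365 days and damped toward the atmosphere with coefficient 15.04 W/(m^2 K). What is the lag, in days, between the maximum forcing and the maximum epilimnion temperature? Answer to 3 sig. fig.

41.1 days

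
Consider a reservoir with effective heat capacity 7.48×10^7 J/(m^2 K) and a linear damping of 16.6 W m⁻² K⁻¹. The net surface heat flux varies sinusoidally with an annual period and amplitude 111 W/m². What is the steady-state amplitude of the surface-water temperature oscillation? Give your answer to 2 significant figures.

5.0 K

Areal heat capacity C = 7.48×10^7 J/(m^2 K) (given).
Angular frequency ω = 2π / T = 2π / 3.15×10^7 s = 1.99×10^-7 s⁻¹.
√((Cω)² + λ²) = √((14.9)² + 16.6²) = 22.3 W/(m²·K).
Amplitude A = F₀ / √((Cω)²+λ²) = 111 / 22.3 = 4.98 K.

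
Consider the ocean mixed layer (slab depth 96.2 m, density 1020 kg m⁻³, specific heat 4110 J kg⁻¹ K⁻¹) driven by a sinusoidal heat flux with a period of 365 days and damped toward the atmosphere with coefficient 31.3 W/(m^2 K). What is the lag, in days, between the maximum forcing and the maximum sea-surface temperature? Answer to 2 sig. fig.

70 days

Areal heat capacity C = ρ c_p D = 1020 × 4110 × 96.2 = 4.03×10^8 J/(m^2 K).
ω = 2π / 3.15×10^7 s = 1.99×10^-7 s⁻¹.
Phase lag φ = arctan(Cω/λ) = arctan(80.4/31.3) = 1.20 rad.
Time lag = φ / ω = 1.20 / 1.99×10^-7 = 6.02×10^6 s = 69.7 days.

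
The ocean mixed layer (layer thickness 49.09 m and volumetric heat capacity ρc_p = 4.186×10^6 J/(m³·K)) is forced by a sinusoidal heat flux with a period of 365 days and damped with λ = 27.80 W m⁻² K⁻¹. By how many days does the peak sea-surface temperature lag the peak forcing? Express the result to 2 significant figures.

57 days

Areal heat capacity C = ρc_p × D = 4.186×10^6 × 49.09 = 2.05×10^8 J/(m^2 K).
ω = 2π / 3.15×10^7 s = 1.99×10^-7 s⁻¹.
Phase lag φ = arctan(Cω/λ) = arctan(40.9/27.80) = 0.974 rad.
Time lag = φ / ω = 0.974 / 1.99×10^-7 = 4.89×10^6 s = 56.6 days.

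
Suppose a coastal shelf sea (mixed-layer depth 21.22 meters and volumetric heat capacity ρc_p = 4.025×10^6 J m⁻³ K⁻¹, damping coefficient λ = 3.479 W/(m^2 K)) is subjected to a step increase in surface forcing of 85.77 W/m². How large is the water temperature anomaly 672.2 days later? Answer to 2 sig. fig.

22 K

Areal heat capacity C = ρc_p × D = 4.025×10^6 × 21.22 = 8.54×10^7 J/(m²·K).
τ = C / λ = 8.54×10^7 / 3.479 = 2.46×10^7 s.
Equilibrium anomaly ΔT_eq = F / λ = 85.77 / 3.479 = 24.7 K.
t = 672.2 days = 5.81×10^7 s, so t/τ = 2.37.
ΔT(t) = ΔT_eq (1 − e^(−t/τ)) = 24.7 × (1 − e^−2.37) = 22.3 K.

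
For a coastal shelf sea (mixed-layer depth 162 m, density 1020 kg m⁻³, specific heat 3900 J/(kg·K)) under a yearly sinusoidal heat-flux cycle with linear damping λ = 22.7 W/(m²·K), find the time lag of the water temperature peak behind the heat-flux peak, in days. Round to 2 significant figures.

Areal heat capacity C = ρ c_p D = 1020 × 3900 × 162 = 6.44×10^8 J m⁻² K⁻¹.
ω = 2π / 3.15×10^7 s = 1.99×10^-7 s⁻¹.
Phase lag φ = arctan(Cω/λ) = arctan(128/22.7) = 1.40 rad.
Time lag = φ / ω = 1.40 / 1.99×10^-7 = 7.01×10^6 s = 81.1 days.

81 days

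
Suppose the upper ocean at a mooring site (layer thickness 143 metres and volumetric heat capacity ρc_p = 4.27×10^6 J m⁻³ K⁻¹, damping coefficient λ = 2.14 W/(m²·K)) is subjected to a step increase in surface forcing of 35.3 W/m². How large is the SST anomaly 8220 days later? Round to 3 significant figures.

15.1 K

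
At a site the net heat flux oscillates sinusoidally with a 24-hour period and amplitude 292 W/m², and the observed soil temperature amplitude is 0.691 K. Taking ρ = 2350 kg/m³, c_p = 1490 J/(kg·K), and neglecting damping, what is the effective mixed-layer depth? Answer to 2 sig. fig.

1.7 m

ω = 2π / 86400 s = 7.27×10^-5 s⁻¹.
Required C = F₀ / (A ω) = 292 / (0.691 × 7.27×10^-5) = 5.81×10^6 J/(m²·K).
D = C / (ρ c_p) = 5.81×10^6 / (2350 × 1490) = 1.66 m.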